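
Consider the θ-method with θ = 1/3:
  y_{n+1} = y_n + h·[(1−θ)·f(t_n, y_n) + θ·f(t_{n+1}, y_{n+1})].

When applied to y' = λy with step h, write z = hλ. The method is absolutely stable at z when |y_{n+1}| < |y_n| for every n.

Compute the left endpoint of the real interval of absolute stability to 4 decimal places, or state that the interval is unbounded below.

With y'=λy (z=hλ):
  y_{n+1} = y_n + z·[2/3·y_n + 1/3·y_{n+1}] ⇒ (1 − 1/3z)y_{n+1} = (1 + 2/3z)y_n
  R(z) = (1 + 2/3z)/(1 − 1/3z).

Boundary: |R(x)|=1, x<0.
x=-0.72: |R|=0.4194
R=−1: 1+2/3x = −1+1/3x ⇒ -1/3x=2 ⇒ x=2/(-1/3)=-6.0000
Confirm numerically:
  x=-5.295: |R|=0.91501 <1
  x=-4.608: |R|=0.81703 <1
  x=-4.573: |R|=0.81157 <1
  x=-2.429: |R|=0.34224 <1
  x=-6.530: |R|=1.05561 >1
  x=-6.499: |R|=1.05253 >1
  x=-6.416: |R|=1.04418 >1
Stable set (-6.0000, 0).

z* = -6.0000.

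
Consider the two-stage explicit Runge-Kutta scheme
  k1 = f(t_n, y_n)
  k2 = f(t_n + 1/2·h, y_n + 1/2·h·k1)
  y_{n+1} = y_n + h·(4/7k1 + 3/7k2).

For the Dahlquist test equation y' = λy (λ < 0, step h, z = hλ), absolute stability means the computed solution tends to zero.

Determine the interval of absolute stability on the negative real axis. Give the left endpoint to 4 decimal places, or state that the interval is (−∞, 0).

(-4.6667, 0).

Test eqn y'=λy, z=hλ:
  k1=λy_n ⇒ h·k1=z·y_n;  k2=λ(1+1/2z)y_n ⇒ h·k2=z(1+1/2z)y_n
  y_{n+1}/y_n = 1 + 4/7z + 3/7z(1+1/2z) = 1 + z + 3/14z²
  R(z) = 1 + z + 3/14z².

Need |R(x)|<1, x<0.
x=-0.4: |R|=0.6343
R=1: x+3/14x²=0 ⇒ x=−14/3=-4.6667; min R=1−1/(4·3/14)=-0.1667>−1
Confirm numerically:
  x=-4.271: |R|=0.63788 <1
  x=-4.018: |R|=0.44150 <1
  x=-3.959: |R|=0.39965 <1
  x=-3.498: |R|=0.12400 <1
  x=-5.197: |R|=1.59060 >1
  x=-4.814: |R|=1.15198 >1
  x=-4.729: |R|=1.06317 >1
Stable set (-4.6667, 0).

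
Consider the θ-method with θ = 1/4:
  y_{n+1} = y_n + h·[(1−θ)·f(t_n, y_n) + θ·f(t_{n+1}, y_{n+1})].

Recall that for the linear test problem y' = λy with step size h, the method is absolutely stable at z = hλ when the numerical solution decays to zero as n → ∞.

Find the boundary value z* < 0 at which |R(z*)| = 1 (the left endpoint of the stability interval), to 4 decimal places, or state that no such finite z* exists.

Set f=λy, z=hλ:
  y_{n+1} = y_n + z·[3/4·y_n + 1/4·y_{n+1}] ⇒ (1 − 1/4z)y_{n+1} = (1 + 3/4z)y_n
  so R(z) = (1 + 3/4z)/(1 − 1/4z).

Boundary: |R(x)|=1, x<0.
x=-1.27: |R|=0.0361
R=−1: 1+3/4x = −1+1/4x ⇒ -1/2x=2 ⇒ x=2/(-1/2)=-4.0000
Confirm numerically:
  x=-2.996: |R|=0.71298 <1
  x=-2.970: |R|=0.70445 <1
  x=-2.811: |R|=0.65086 <1
  x=-2.074: |R|=0.36582 <1
  x=-4.421: |R|=1.09999 >1
  x=-4.408: |R|=1.09705 >1
  x=-4.273: |R|=1.06600 >1
Stable set (-4.0000, 0).

z* = -4.0000.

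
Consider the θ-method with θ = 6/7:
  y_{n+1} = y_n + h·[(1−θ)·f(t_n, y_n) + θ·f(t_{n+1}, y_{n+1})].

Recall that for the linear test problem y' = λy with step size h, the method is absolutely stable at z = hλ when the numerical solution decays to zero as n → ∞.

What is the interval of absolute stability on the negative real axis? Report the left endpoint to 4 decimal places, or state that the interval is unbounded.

(−∞, 0) — no finite endpoint.

On y'=λy, z=hλ:
  y_{n+1} = y_n + z·[1/7·y_n + 6/7·y_{n+1}] ⇒ (1 − 6/7z)y_{n+1} = (1 + 1/7z)y_n
  R(z) = (1 + 1/7z)/(1 − 6/7z).

Find x<0 with |R(x)|<1.
x=-1.51: |R|=0.3418
x=-2: |R|=0.2632
x=-10: |R|=0.0448
x=-100: |R|=0.1532
θ=6/7≥1/2 ⇒ |1+1/7x|<|1−6/7x| ∀x<0 ⇒ unbounded interval.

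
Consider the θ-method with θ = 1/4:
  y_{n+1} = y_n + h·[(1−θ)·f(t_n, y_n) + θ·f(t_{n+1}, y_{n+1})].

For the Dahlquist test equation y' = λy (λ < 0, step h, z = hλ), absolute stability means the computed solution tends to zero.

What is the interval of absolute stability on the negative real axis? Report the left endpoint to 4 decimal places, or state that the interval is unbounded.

With y'=λy (z=hλ):
  y_{n+1} = y_n + z·[3/4·y_n + 1/4·y_{n+1}] ⇒ (1 − 1/4z)y_{n+1} = (1 + 3/4z)y_n
  Hence R(z) = (1 + 3/4z)/(1 − 1/4z).

Find x<0 with |R(x)|<1.
x=-0.59: |R|=0.4858
R=−1: 1+3/4x = −1+1/4x ⇒ -1/2x=2 ⇒ x=2/(-1/2)=-4.0000
Confirm numerically:
  x=-3.534: |R|=0.87629 <1
  x=-3.439: |R|=0.84917 <1
  x=-2.801: |R|=0.64740 <1
  x=-2.358: |R|=0.48349 <1
  x=-4.222: |R|=1.05400 >1
  x=-4.139: |R|=1.03416 >1
  x=-4.034: |R|=1.00846 >1
Interval (-4.0000, 0).

(-4.0000, 0).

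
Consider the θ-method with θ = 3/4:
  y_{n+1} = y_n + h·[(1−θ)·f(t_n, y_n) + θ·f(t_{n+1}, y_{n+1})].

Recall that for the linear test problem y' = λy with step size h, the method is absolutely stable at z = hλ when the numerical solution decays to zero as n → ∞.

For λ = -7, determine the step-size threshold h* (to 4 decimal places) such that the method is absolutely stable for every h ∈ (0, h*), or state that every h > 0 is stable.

Test eqn y'=λy, z=hλ:
  y_{n+1} = y_n + z·[1/4·y_n + 3/4·y_{n+1}] ⇒ (1 − 3/4z)y_{n+1} = (1 + 1/4z)y_n
  Hence R(z) = (1 + 1/4z)/(1 − 3/4z).

Boundary: |R(x)|=1, x<0.
x=-1.08: |R|=0.4033
x=-2: |R|=0.2000
x=-10: |R|=0.1765
x=-100: |R|=0.3158
θ=3/4≥1/2 ⇒ |1+1/4x|<|1−3/4x| ∀x<0 ⇒ unbounded interval.

unbounded; (−∞, 0). Any h>0 works for λ=-7.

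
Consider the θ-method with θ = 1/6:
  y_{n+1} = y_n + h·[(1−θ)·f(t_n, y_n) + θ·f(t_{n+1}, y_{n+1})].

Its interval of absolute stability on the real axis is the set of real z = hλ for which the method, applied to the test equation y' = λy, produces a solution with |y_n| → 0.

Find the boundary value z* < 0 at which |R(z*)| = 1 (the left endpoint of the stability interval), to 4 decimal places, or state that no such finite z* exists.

left endpoint -3.0000.

Test eqn y'=λy, z=hλ:
  y_{n+1} = y_n + z·[5/6·y_n + 1/6·y_{n+1}] ⇒ (1 − 1/6z)y_{n+1} = (1 + 5/6z)y_n
  R(z) = (1 + 5/6z)/(1 − 1/6z).

Solve |R(x)|<1 on ℝ⁻.
x=-1.46: |R|=0.1743
R=−1: 1+5/6x = −1+1/6x ⇒ -2/3x=2 ⇒ x=2/(-2/3)=-3.0000
Confirm numerically:
  x=-2.828: |R|=0.92207 <1
  x=-2.780: |R|=0.89977 <1
  x=-1.931: |R|=0.46085 <1
  x=-1.615: |R|=0.27249 <1
  x=-3.592: |R|=1.24687 >1
  x=-3.550: |R|=1.23037 >1
Interval (-3.0000, 0).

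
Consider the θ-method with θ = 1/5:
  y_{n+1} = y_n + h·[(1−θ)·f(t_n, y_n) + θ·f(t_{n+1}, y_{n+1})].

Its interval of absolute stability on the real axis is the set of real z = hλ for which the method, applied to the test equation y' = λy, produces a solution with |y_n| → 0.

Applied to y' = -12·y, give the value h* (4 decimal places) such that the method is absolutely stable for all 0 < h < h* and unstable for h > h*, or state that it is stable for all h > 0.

Set f=λy, z=hλ:
  y_{n+1} = y_n + z·[4/5·y_n + 1/5·y_{n+1}] ⇒ (1 − 1/5z)y_{n+1} = (1 + 4/5z)y_n
  ⇒ R(z) = (1 + 4/5z)/(1 − 1/5z).

Need |R(x)|<1, x<0.
x=-0.87: |R|=0.2589
R=−1: 1+4/5x = −1+1/5x ⇒ -3/5x=2 ⇒ x=2/(-3/5)=-3.3333
Confirm numerically:
  x=-3.186: |R|=0.94601 <1
  x=-3.021: |R|=0.88318 <1
  x=-1.384: |R|=0.08396 <1
  x=-3.775: |R|=1.15100 >1
  x=-3.650: |R|=1.10983 >1
  x=-3.618: |R|=1.09909 >1
Interval (-3.3333, 0).

(-3.3333,0); λ=-12 ⇒ h* = (10/3)/12 = 0.2778.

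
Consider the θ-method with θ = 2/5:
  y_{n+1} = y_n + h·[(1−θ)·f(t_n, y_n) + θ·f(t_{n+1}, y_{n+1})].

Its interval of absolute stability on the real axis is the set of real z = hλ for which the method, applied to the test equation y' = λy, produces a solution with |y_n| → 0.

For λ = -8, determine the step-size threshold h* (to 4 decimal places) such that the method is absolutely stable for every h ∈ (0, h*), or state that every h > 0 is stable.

(-10.0000,0); λ=-8 ⇒ h* = (10)/8 = 1.2500.

On y'=λy, z=hλ:
  y_{n+1} = y_n + z·[3/5·y_n + 2/5·y_{n+1}] ⇒ (1 − 2/5z)y_{n+1} = (1 + 3/5z)y_n
  R(z) = (1 + 3/5z)/(1 − 2/5z).

Boundary: |R(x)|=1, x<0.
x=-1.53: |R|=0.0509
R=−1: 1+3/5x = −1+2/5x ⇒ -1/5x=2 ⇒ x=2/(-1/5)=-10.0000
Confirm numerically:
  x=-7.101: |R|=0.84903 <1
  x=-4.997: |R|=0.66633 <1
  x=-4.239: |R|=0.57256 <1
  x=-10.312: |R|=1.01218 >1
  x=-10.182: |R|=1.00718 >1
Interval (-10.0000, 0).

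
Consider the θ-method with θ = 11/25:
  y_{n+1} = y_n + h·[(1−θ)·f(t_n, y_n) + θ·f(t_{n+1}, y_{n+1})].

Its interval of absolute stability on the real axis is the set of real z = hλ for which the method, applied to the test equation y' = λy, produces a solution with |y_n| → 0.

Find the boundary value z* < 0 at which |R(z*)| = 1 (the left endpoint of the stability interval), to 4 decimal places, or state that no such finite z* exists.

left endpoint -16.6667.

Test eqn y'=λy, z=hλ:
  y_{n+1} = y_n + z·[14/25·y_n + 11/25·y_{n+1}] ⇒ (1 − 11/25z)y_{n+1} = (1 + 14/25z)y_n
  so R(z) = (1 + 14/25z)/(1 − 11/25z).

Need |R(x)|<1, x<0.
x=-1.41: |R|=0.1298
R=−1: 1+14/25x = −1+11/25x ⇒ -3/25x=2 ⇒ x=2/(-3/25)=-16.6667
Confirm numerically:
  x=-14.516: |R|=0.96506 <1
  x=-11.182: |R|=0.88883 <1
  x=-9.747: |R|=0.84299 <1
  x=-17.233: |R|=1.00792 >1
  x=-17.065: |R|=1.00562 >1
So |R|<1 on (-16.6667, 0).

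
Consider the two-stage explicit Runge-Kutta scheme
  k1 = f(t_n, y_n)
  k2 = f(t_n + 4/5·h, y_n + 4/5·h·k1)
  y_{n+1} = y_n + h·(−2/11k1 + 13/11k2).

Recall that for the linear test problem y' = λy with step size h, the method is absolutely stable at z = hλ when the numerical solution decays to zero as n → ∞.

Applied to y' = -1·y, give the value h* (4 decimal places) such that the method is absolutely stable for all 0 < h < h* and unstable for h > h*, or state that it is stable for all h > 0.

Test eqn y'=λy, z=hλ:
  k1=λy_n ⇒ h·k1=z·y_n;  k2=λ(1+4/5z)y_n ⇒ h·k2=z(1+4/5z)y_n
  y_{n+1}/y_n = 1 − 2/11z + 13/11z(1+4/5z) = 1 + z + 52/55z²
  R(z) = 1 + z + 52/55z².

Boundary: |R(x)|=1, x<0.
x=-0.42: |R|=0.7468
R=1: x+52/55x²=0 ⇒ x=−55/52=-1.0577; min R=1−1/(4·52/55)=0.7356>−1
Confirm numerically:
  x=-0.937: |R|=0.89308 <1
  x=-0.893: |R|=0.86095 <1
  x=-0.879: |R|=0.85150 <1
  x=-1.654: |R|=1.93250 >1
  x=-1.141: |R|=1.08987 >1
Interval (-1.0577, 0).

(-1.0577,0); λ=-1 ⇒ h* = (55/52)/1 = 1.0577.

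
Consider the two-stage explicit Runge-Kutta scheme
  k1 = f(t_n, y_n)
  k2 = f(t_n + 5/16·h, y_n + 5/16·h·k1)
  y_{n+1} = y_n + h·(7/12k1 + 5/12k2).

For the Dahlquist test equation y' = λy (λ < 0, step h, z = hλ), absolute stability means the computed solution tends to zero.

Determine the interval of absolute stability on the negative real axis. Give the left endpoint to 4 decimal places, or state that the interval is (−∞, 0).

With y'=λy (z=hλ):
  k1=λy_n ⇒ h·k1=z·y_n;  k2=λ(1+5/16z)y_n ⇒ h·k2=z(1+5/16z)y_n
  y_{n+1}/y_n = 1 + 7/12z + 5/12z(1+5/16z) = 1 + z + 25/192z²
  Hence R(z) = 1 + z + 25/192z².

Find x<0 with |R(x)|<1.
x=-1.57: |R|=0.2490
R=1: x+25/192x²=0 ⇒ x=−192/25=-7.6800; min R=1−1/(4·25/192)=-0.9200>−1
Confirm numerically:
  x=-6.596: |R|=0.06900 <1
  x=-4.223: |R|=0.90090 <1
  x=-3.895: |R|=0.91961 <1
  x=-7.974: |R|=1.30525 >1
  x=-7.901: |R|=1.22736 >1
Stable set (-7.6800, 0).

(-7.6800, 0).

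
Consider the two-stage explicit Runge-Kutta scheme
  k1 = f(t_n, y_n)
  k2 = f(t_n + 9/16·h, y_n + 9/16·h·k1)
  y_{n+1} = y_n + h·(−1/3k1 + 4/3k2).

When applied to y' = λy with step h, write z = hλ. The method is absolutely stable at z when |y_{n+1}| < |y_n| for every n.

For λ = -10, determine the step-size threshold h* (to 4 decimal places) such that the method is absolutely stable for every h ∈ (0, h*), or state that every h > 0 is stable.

With y'=λy (z=hλ):
  k1=λy_n ⇒ h·k1=z·y_n;  k2=λ(1+9/16z)y_n ⇒ h·k2=z(1+9/16z)y_n
  y_{n+1}/y_n = 1 − 1/3z + 4/3z(1+9/16z) = 1 + z + 3/4z²
  R(z) = 1 + z + 3/4z².

Need |R(x)|<1, x<0.
x=-0.37: |R|=0.7327
R=1: x+3/4x²=0 ⇒ x=−4/3=-1.3333; min R=1−1/(4·3/4)=0.6667>−1
Confirm numerically:
  x=-1.298: |R|=0.96560 <1
  x=-1.059: |R|=0.78211 <1
  x=-0.906: |R|=0.70963 <1
  x=-0.666: |R|=0.66667 <1
  x=-1.783: |R|=1.60132 >1
  x=-1.729: |R|=1.51308 >1
Stable set (-1.3333, 0).

(-1.3333,0); λ=-10 ⇒ h* = (4/3)/10 = 0.1333.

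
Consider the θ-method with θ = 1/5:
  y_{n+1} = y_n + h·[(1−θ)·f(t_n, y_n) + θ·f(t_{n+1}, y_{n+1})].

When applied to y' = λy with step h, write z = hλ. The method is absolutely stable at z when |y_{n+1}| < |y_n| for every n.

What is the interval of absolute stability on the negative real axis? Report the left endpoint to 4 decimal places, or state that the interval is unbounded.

z∈(-3.3333,0).

On y'=λy, z=hλ:
  y_{n+1} = y_n + z·[4/5·y_n + 1/5·y_{n+1}] ⇒ (1 − 1/5z)y_{n+1} = (1 + 4/5z)y_n
  Hence R(z) = (1 + 4/5z)/(1 − 1/5z).

Solve |R(x)|<1 on ℝ⁻.
x=-1.67: |R|=0.2519
R=−1: 1+4/5x = −1+1/5x ⇒ -3/5x=2 ⇒ x=2/(-3/5)=-3.3333
Confirm numerically:
  x=-3.286: |R|=0.98286 <1
  x=-2.368: |R|=0.60695 <1
  x=-2.247: |R|=0.55030 <1
  x=-3.762: |R|=1.14677 >1
  x=-3.406: |R|=1.02593 >1
So |R|<1 on (-3.3333, 0).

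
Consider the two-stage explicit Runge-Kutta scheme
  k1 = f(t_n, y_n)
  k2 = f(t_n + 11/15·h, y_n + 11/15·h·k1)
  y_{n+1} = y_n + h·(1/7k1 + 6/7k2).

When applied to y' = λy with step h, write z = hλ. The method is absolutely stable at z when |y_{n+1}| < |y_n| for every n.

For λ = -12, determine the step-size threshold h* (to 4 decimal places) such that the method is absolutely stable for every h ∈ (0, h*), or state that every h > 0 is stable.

On y'=λy, z=hλ:
  k1=λy_n ⇒ h·k1=z·y_n;  k2=λ(1+11/15z)y_n ⇒ h·k2=z(1+11/15z)y_n
  y_{n+1}/y_n = 1 + 1/7z + 6/7z(1+11/15z) = 1 + z + 22/35z²
  so R(z) = 1 + z + 22/35z².

Need |R(x)|<1, x<0.
x=-0.56: |R|=0.6371
R=1: x+22/35x²=0 ⇒ x=−35/22=-1.5909; min R=1−1/(4·22/35)=0.6023>−1
Confirm numerically:
  x=-1.403: |R|=0.83429 <1
  x=-1.370: |R|=0.80977 <1
  x=-1.128: |R|=0.67178 <1
  x=-0.768: |R|=0.60275 <1
  x=-2.138: |R|=1.73523 >1
  x=-1.710: |R|=1.12801 >1
So |R|<1 on (-1.5909, 0).

(-1.5909,0); λ=-12 ⇒ h* = (35/22)/12 = 0.1326.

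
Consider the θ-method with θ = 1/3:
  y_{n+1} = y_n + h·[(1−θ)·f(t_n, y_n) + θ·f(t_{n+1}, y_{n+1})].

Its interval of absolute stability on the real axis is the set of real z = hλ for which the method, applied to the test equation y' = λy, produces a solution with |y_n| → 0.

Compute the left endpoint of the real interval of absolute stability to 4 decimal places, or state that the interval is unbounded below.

Test eqn y'=λy, z=hλ:
  y_{n+1} = y_n + z·[2/3·y_n + 1/3·y_{n+1}] ⇒ (1 − 1/3z)y_{n+1} = (1 + 2/3z)y_n
  Hence R(z) = (1 + 2/3z)/(1 − 1/3z).

Solve |R(x)|<1 on ℝ⁻.
x=-1.64: |R|=0.0603
R=−1: 1+2/3x = −1+1/3x ⇒ -1/3x=2 ⇒ x=2/(-1/3)=-6.0000
Confirm numerically:
  x=-5.689: |R|=0.96421 <1
  x=-5.155: |R|=0.89638 <1
  x=-4.387: |R|=0.78164 <1
  x=-3.463: |R|=0.60746 <1
  x=-6.356: |R|=1.03805 >1
  x=-6.281: |R|=1.03028 >1
Stable set (-6.0000, 0).

left endpoint -6.0000.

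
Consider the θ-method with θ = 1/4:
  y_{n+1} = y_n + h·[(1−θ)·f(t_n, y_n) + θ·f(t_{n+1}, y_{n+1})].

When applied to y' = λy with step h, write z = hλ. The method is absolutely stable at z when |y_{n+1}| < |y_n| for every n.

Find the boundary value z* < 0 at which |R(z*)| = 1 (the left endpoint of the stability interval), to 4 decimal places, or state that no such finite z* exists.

z* = -4.0000.

Set f=λy, z=hλ:
  y_{n+1} = y_n + z·[3/4·y_n + 1/4·y_{n+1}] ⇒ (1 − 1/4z)y_{n+1} = (1 + 3/4z)y_n
  Hence R(z) = (1 + 3/4z)/(1 − 1/4z).

Solve |R(x)|<1 on ℝ⁻.
x=-1.16: |R|=0.1008
R=−1: 1+3/4x = −1+1/4x ⇒ -1/2x=2 ⇒ x=2/(-1/2)=-4.0000
Confirm numerically:
  x=-3.909: |R|=0.97699 <1
  x=-3.606: |R|=0.89640 <1
  x=-2.862: |R|=0.66832 <1
  x=-1.788: |R|=0.23566 <1
  x=-4.590: |R|=1.13737 >1
  x=-4.453: |R|=1.10718 >1
  x=-4.290: |R|=1.06996 >1
Stable set (-4.0000, 0).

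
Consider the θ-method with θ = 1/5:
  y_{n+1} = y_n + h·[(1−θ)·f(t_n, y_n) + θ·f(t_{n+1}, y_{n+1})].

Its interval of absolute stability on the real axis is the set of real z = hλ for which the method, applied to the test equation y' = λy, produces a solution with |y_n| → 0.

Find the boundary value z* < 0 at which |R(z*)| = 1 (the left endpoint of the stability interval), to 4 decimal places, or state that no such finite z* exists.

z* = -3.3333.

With y'=λy (z=hλ):
  y_{n+1} = y_n + z·[4/5·y_n + 1/5·y_{n+1}] ⇒ (1 − 1/5z)y_{n+1} = (1 + 4/5z)y_n
  Hence R(z) = (1 + 4/5z)/(1 − 1/5z).

Solve |R(x)|<1 on ℝ⁻.
x=-1.04: |R|=0.1391
R=−1: 1+4/5x = −1+1/5x ⇒ -3/5x=2 ⇒ x=2/(-3/5)=-3.3333
Confirm numerically:
  x=-3.294: |R|=0.98577 <1
  x=-2.933: |R|=0.84861 <1
  x=-1.816: |R|=0.33216 <1
  x=-3.802: |R|=1.15974 >1
  x=-3.796: |R|=1.15780 >1
Interval (-3.3333, 0).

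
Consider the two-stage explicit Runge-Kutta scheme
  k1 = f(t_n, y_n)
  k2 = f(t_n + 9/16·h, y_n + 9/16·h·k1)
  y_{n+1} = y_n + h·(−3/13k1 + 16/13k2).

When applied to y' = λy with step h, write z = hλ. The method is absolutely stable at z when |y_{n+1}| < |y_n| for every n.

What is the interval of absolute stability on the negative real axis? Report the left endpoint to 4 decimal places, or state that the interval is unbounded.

(-1.4444, 0).

Test eqn y'=λy, z=hλ:
  k1=λy_n ⇒ h·k1=z·y_n;  k2=λ(1+9/16z)y_n ⇒ h·k2=z(1+9/16z)y_n
  y_{n+1}/y_n = 1 − 3/13z + 16/13z(1+9/16z) = 1 + z + 9/13z²
  R(z) = 1 + z + 9/13z².

Find x<0 with |R(x)|<1.
x=-0.72: |R|=0.6389
R=1: x+9/13x²=0 ⇒ x=−13/9=-1.4444; min R=1−1/(4·9/13)=0.6389>−1
Confirm numerically:
  x=-1.361: |R|=0.92138 <1
  x=-0.925: |R|=0.66736 <1
  x=-0.874: |R|=0.65484 <1
  x=-2.019: |R|=1.80310 >1
  x=-1.592: |R|=1.16263 >1
So |R|<1 on (-1.4444, 0).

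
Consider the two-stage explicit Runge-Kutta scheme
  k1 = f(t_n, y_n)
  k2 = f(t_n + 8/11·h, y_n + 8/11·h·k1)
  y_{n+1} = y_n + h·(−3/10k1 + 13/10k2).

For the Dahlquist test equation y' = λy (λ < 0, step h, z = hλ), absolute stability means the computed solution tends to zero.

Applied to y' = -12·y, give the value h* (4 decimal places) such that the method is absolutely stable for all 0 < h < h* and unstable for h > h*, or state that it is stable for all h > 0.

Test eqn y'=λy, z=hλ:
  k1=λy_n ⇒ h·k1=z·y_n;  k2=λ(1+8/11z)y_n ⇒ h·k2=z(1+8/11z)y_n
  y_{n+1}/y_n = 1 − 3/10z + 13/10z(1+8/11z) = 1 + z + 52/55z²
  Hence R(z) = 1 + z + 52/55z².

Need |R(x)|<1, x<0.
x=-0.54: |R|=0.7357
R=1: x+52/55x²=0 ⇒ x=−55/52=-1.0577; min R=1−1/(4·52/55)=0.7356>−1
Confirm numerically:
  x=-0.995: |R|=0.94102 <1
  x=-0.964: |R|=0.91461 <1
  x=-0.780: |R|=0.79521 <1
  x=-1.567: |R|=1.75455 >1
  x=-1.375: |R|=1.41250 >1
  x=-1.172: |R|=1.12666 >1
So |R|<1 on (-1.0577, 0).

(-1.0577,0); λ=-12 ⇒ h* = (55/52)/12 = 0.0881.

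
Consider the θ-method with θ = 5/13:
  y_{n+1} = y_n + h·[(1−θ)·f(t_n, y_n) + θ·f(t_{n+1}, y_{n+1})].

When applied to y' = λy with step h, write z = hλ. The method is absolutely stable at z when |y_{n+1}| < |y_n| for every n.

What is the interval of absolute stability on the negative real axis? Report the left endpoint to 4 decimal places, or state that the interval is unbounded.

z∈(-8.6667,0).

Test eqn y'=λy, z=hλ:
  y_{n+1} = y_n + z·[8/13·y_n + 5/13·y_{n+1}] ⇒ (1 − 5/13z)y_{n+1} = (1 + 8/13z)y_n
  ⇒ R(z) = (1 + 8/13z)/(1 − 5/13z).

Solve |R(x)|<1 on ℝ⁻.
x=-1.4: |R|=0.0900
R=−1: 1+8/13x = −1+5/13x ⇒ -3/13x=2 ⇒ x=2/(-3/13)=-8.6667
Confirm numerically:
  x=-8.232: |R|=0.97592 <1
  x=-7.319: |R|=0.91848 <1
  x=-5.757: |R|=0.79110 <1
  x=-9.180: |R|=1.02615 >1
  x=-8.872: |R|=1.01074 >1
Interval (-8.6667, 0).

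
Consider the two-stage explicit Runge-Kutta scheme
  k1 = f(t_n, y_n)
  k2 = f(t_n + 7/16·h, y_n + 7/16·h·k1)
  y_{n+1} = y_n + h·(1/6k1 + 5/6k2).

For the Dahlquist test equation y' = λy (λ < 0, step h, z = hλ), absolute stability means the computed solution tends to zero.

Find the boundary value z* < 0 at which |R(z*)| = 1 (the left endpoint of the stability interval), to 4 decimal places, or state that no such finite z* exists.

Test eqn y'=λy, z=hλ:
  k1=λy_n ⇒ h·k1=z·y_n;  k2=λ(1+7/16z)y_n ⇒ h·k2=z(1+7/16z)y_n
  y_{n+1}/y_n = 1 + 1/6z + 5/6z(1+7/16z) = 1 + z + 35/96z²
  ⇒ R(z) = 1 + z + 35/96z².

Find x<0 with |R(x)|<1.
x=-1.21: |R|=0.3238
R=1: x+35/96x²=0 ⇒ x=−96/35=-2.7429; min R=1−1/(4·35/96)=0.3143>−1
Confirm numerically:
  x=-2.269: |R|=0.60801 <1
  x=-2.204: |R|=0.56701 <1
  x=-2.085: |R|=0.49993 <1
  x=-2.064: |R|=0.48916 <1
  x=-3.222: |R|=1.56284 >1
  x=-3.017: |R|=1.30154 >1
  x=-2.856: |R|=1.11781 >1
So |R|<1 on (-2.7429, 0).

z* = -2.7429.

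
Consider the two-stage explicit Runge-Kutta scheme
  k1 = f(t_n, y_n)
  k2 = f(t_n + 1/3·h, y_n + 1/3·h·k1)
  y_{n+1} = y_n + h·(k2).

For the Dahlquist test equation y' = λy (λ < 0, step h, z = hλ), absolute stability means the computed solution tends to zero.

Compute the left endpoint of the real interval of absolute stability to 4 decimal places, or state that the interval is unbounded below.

On y'=λy, z=hλ:
  k1=λy_n ⇒ h·k1=z·y_n;  k2=λ(1+1/3z)y_n ⇒ h·k2=z(1+1/3z)y_n
  y_{n+1}/y_n = 1 + z(1+1/3z) = 1 + z + 1/3z²
  R(z) = 1 + z + 1/3z².

Solve |R(x)|<1 on ℝ⁻.
x=-1.3: |R|=0.2633
R=1: x+1/3x²=0 ⇒ x=−3=-3.0000; min R=1−1/(4·1/3)=0.2500>−1
Confirm numerically:
  x=-2.940: |R|=0.94120 <1
  x=-2.578: |R|=0.63736 <1
  x=-2.576: |R|=0.63593 <1
  x=-1.589: |R|=0.25264 <1
  x=-3.519: |R|=1.60879 >1
  x=-3.148: |R|=1.15530 >1
So |R|<1 on (-3.0000, 0).

left endpoint -3.0000.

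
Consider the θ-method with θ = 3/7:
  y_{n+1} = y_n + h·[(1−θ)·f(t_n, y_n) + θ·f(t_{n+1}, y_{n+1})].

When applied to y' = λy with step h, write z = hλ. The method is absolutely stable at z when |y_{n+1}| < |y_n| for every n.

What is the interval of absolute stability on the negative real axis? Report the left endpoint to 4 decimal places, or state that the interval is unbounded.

z∈(-14.0000,0).

Test eqn y'=λy, z=hλ:
  y_{n+1} = y_n + z·[4/7·y_n + 3/7·y_{n+1}] ⇒ (1 − 3/7z)y_{n+1} = (1 + 4/7z)y_n
  ⇒ R(z) = (1 + 4/7z)/(1 − 3/7z).

Find x<0 with |R(x)|<1.
x=-1.63: |R|=0.0404
R=−1: 1+4/7x = −1+3/7x ⇒ -1/7x=2 ⇒ x=2/(-1/7)=-14.0000
Confirm numerically:
  x=-12.548: |R|=0.96748 <1
  x=-9.957: |R|=0.89035 <1
  x=-9.541: |R|=0.87483 <1
  x=-5.895: |R|=0.67166 <1
  x=-14.519: |R|=1.01027 >1
  x=-14.083: |R|=1.00169 >1
  x=-14.045: |R|=1.00092 >1
Interval (-14.0000, 0).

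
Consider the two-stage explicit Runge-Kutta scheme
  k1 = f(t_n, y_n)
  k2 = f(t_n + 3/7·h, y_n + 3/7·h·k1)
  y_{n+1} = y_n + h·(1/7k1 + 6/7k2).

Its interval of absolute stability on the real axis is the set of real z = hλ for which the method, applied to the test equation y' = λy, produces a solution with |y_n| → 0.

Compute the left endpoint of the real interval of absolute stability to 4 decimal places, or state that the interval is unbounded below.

left endpoint -2.7222.

On y'=λy, z=hλ:
  k1=λy_n ⇒ h·k1=z·y_n;  k2=λ(1+3/7z)y_n ⇒ h·k2=z(1+3/7z)y_n
  y_{n+1}/y_n = 1 + 1/7z + 6/7z(1+3/7z) = 1 + z + 18/49z²
  ⇒ R(z) = 1 + z + 18/49z².

Find x<0 with |R(x)|<1.
x=-1.28: |R|=0.3219
R=1: x+18/49x²=0 ⇒ x=−49/18=-2.7222; min R=1−1/(4·18/49)=0.3194>−1
Confirm numerically:
  x=-2.649: |R|=0.92875 <1
  x=-2.276: |R|=0.62692 <1
  x=-2.275: |R|=0.62625 <1
  x=-1.253: |R|=0.32374 <1
  x=-3.029: |R|=1.34135 >1
  x=-2.983: |R|=1.28576 >1
  x=-2.919: |R|=1.21100 >1
Stable set (-2.7222, 0).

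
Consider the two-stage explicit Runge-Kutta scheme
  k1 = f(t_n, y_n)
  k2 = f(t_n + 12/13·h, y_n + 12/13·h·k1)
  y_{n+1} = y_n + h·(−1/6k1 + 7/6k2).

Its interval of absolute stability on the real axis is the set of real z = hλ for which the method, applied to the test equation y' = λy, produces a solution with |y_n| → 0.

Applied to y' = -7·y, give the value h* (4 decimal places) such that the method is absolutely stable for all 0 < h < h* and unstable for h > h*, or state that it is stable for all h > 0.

Set f=λy, z=hλ:
  k1=λy_n ⇒ h·k1=z·y_n;  k2=λ(1+12/13z)y_n ⇒ h·k2=z(1+12/13z)y_n
  y_{n+1}/y_n = 1 − 1/6z + 7/6z(1+12/13z) = 1 + z + 14/13z²
  Hence R(z) = 1 + z + 14/13z².

Solve |R(x)|<1 on ℝ⁻.
x=-0.33: |R|=0.7873
R=1: x+14/13x²=0 ⇒ x=−13/14=-0.9286; min R=1−1/(4·14/13)=0.7679>−1
Confirm numerically:
  x=-0.795: |R|=0.88564 <1
  x=-0.636: |R|=0.79961 <1
  x=-0.469: |R|=0.76788 <1
  x=-1.325: |R|=1.56567 >1
  x=-1.253: |R|=1.43778 >1
  x=-1.123: |R|=1.23514 >1
Stable set (-0.9286, 0).

(-0.9286,0); λ=-7 ⇒ h* = (13/14)/7 = 0.1327.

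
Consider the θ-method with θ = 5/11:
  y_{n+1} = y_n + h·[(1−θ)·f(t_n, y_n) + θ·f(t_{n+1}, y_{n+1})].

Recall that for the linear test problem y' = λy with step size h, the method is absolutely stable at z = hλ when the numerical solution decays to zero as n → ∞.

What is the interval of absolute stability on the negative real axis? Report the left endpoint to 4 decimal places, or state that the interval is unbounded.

With y'=λy (z=hλ):
  y_{n+1} = y_n + z·[6/11·y_n + 5/11·y_{n+1}] ⇒ (1 − 5/11z)y_{n+1} = (1 + 6/11z)y_n
  so R(z) = (1 + 6/11z)/(1 − 5/11z).

Find x<0 with |R(x)|<1.
x=-0.65: |R|=0.4982
R=−1: 1+6/11x = −1+5/11x ⇒ -1/11x=2 ⇒ x=2/(-1/11)=-22.0000
Confirm numerically:
  x=-21.482: |R|=0.99563 <1
  x=-21.136: |R|=0.99260 <1
  x=-12.192: |R|=0.86370 <1
  x=-11.377: |R|=0.84351 <1
  x=-22.600: |R|=1.00484 >1
  x=-22.397: |R|=1.00323 >1
  x=-22.314: |R|=1.00256 >1
Stable set (-22.0000, 0).

z∈(-22.0000,0).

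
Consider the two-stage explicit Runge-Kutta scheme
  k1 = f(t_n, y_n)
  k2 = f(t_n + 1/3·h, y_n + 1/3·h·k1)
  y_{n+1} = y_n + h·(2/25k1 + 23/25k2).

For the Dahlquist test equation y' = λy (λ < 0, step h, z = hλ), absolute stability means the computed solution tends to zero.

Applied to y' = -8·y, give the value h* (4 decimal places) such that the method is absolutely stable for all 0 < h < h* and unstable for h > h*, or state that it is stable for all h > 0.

On y'=λy, z=hλ:
  k1=λy_n ⇒ h·k1=z·y_n;  k2=λ(1+1/3z)y_n ⇒ h·k2=z(1+1/3z)y_n
  y_{n+1}/y_n = 1 + 2/25z + 23/25z(1+1/3z) = 1 + z + 23/75z²
  so R(z) = 1 + z + 23/75z².

Boundary: |R(x)|=1, x<0.
x=-1.29: |R|=0.2203
R=1: x+23/75x²=0 ⇒ x=−75/23=-3.2609; min R=1−1/(4·23/75)=0.1848>−1
Confirm numerically:
  x=-2.465: |R|=0.39838 <1
  x=-1.982: |R|=0.22269 <1
  x=-1.870: |R|=0.20238 <1
  x=-1.623: |R|=0.18480 <1
  x=-3.853: |R|=1.69965 >1
  x=-3.527: |R|=1.28785 >1
  x=-3.485: |R|=1.23954 >1
Interval (-3.2609, 0).

(-3.2609,0); λ=-8 ⇒ h* = (75/23)/8 = 0.4076.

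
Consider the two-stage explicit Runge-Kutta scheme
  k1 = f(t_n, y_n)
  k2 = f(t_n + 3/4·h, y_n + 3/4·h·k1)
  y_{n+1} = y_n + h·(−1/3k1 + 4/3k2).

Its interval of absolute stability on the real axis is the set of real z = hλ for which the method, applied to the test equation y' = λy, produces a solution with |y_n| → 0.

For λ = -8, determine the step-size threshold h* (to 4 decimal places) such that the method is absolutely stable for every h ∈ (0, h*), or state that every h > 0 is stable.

On y'=λy, z=hλ:
  k1=λy_n ⇒ h·k1=z·y_n;  k2=λ(1+3/4z)y_n ⇒ h·k2=z(1+3/4z)y_n
  y_{n+1}/y_n = 1 − 1/3z + 4/3z(1+3/4z) = 1 + z + z²
  so R(z) = 1 + z + z².

Find x<0 with |R(x)|<1.
x=-1.76: |R|=2.3376
R=1: x+1x²=0 ⇒ x=−1=-1.0000; min R=1−1/(4·1)=0.7500>−1
Confirm numerically:
  x=-0.814: |R|=0.84860 <1
  x=-0.653: |R|=0.77341 <1
  x=-0.507: |R|=0.75005 <1
  x=-0.479: |R|=0.75044 <1
  x=-1.488: |R|=1.72614 >1
  x=-1.103: |R|=1.11361 >1
Stable set (-1.0000, 0).

(-1.0000,0); λ=-8 ⇒ h* = (1)/8 = 0.1250.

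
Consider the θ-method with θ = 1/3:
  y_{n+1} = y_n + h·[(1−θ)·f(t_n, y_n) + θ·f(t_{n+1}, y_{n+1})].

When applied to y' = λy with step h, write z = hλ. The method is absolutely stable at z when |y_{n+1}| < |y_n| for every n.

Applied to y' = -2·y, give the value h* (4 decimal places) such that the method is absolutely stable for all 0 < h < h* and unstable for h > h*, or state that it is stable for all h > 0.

Test eqn y'=λy, z=hλ:
  y_{n+1} = y_n + z·[2/3·y_n + 1/3·y_{n+1}] ⇒ (1 − 1/3z)y_{n+1} = (1 + 2/3z)y_n
  R(z) = (1 + 2/3z)/(1 − 1/3z).

Find x<0 with |R(x)|<1.
x=-0.42: |R|=0.6316
R=−1: 1+2/3x = −1+1/3x ⇒ -1/3x=2 ⇒ x=2/(-1/3)=-6.0000
Confirm numerically:
  x=-4.929: |R|=0.86493 <1
  x=-4.768: |R|=0.84140 <1
  x=-3.765: |R|=0.66962 <1
  x=-3.692: |R|=0.65511 <1
  x=-6.150: |R|=1.01639 >1
  x=-6.079: |R|=1.00870 >1
So |R|<1 on (-6.0000, 0).

(-6.0000,0); λ=-2 ⇒ h* = (6)/2 = 3.0000.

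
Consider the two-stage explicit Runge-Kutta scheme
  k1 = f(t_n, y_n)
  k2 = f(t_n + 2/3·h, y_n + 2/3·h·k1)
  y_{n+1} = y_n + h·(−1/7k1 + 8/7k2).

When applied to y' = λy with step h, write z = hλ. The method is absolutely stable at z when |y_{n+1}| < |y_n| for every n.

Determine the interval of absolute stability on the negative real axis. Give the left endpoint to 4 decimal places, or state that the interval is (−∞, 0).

(-1.3125, 0).

Set f=λy, z=hλ:
  k1=λy_n ⇒ h·k1=z·y_n;  k2=λ(1+2/3z)y_n ⇒ h·k2=z(1+2/3z)y_n
  y_{n+1}/y_n = 1 − 1/7z + 8/7z(1+2/3z) = 1 + z + 16/21z²
  so R(z) = 1 + z + 16/21z².

Solve |R(x)|<1 on ℝ⁻.
x=-0.79: |R|=0.6855
R=1: x+16/21x²=0 ⇒ x=−21/16=-1.3125; min R=1−1/(4·16/21)=0.6719>−1
Confirm numerically:
  x=-1.277: |R|=0.96546 <1
  x=-1.221: |R|=0.91488 <1
  x=-1.084: |R|=0.81128 <1
  x=-0.855: |R|=0.70197 <1
  x=-1.803: |R|=1.67381 >1
  x=-1.638: |R|=1.40622 >1
Interval (-1.3125, 0).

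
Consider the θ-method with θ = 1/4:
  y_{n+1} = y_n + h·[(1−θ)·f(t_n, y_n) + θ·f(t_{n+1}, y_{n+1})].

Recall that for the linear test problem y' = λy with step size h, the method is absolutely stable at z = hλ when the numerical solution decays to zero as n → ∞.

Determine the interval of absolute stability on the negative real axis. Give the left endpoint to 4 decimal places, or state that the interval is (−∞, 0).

(-4.0000, 0).

On y'=λy, z=hλ:
  y_{n+1} = y_n + z·[3/4·y_n + 1/4·y_{n+1}] ⇒ (1 − 1/4z)y_{n+1} = (1 + 3/4z)y_n
  Hence R(z) = (1 + 3/4z)/(1 − 1/4z).

Boundary: |R(x)|=1, x<0.
x=-0.65: |R|=0.4409
R=−1: 1+3/4x = −1+1/4x ⇒ -1/2x=2 ⇒ x=2/(-1/2)=-4.0000
Confirm numerically:
  x=-3.511: |R|=0.86979 <1
  x=-3.193: |R|=0.77562 <1
  x=-1.624: |R|=0.15505 <1
  x=-4.540: |R|=1.12646 >1
  x=-4.289: |R|=1.06973 >1
Interval (-4.0000, 0).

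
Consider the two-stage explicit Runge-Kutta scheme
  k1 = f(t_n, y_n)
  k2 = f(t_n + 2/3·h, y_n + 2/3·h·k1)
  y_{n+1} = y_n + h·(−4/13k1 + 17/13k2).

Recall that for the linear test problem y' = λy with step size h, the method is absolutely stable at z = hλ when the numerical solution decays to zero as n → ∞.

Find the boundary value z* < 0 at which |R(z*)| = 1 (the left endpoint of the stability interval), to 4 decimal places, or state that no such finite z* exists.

left endpoint -1.1471.

With y'=λy (z=hλ):
  k1=λy_n ⇒ h·k1=z·y_n;  k2=λ(1+2/3z)y_n ⇒ h·k2=z(1+2/3z)y_n
  y_{n+1}/y_n = 1 − 4/13z + 17/13z(1+2/3z) = 1 + z + 34/39z²
  R(z) = 1 + z + 34/39z².

Boundary: |R(x)|=1, x<0.
x=-0.51: |R|=0.7168
R=1: x+34/39x²=0 ⇒ x=−39/34=-1.1471; min R=1−1/(4·34/39)=0.7132>−1
Confirm numerically:
  x=-1.079: |R|=0.93598 <1
  x=-0.794: |R|=0.75561 <1
  x=-0.590: |R|=0.71347 <1
  x=-1.485: |R|=1.43750 >1
  x=-1.420: |R|=1.33789 >1
Stable set (-1.1471, 0).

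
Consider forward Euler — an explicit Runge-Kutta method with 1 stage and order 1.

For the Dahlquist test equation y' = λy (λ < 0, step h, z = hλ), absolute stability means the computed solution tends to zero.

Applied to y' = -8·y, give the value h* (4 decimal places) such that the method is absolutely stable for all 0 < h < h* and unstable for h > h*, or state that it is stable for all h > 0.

(-2.0000,0); λ=-8 ⇒ h* = 0.2500.

Test eqn y'=λy, z=hλ:
  order 1, 1-stage ⇒ R(z)=1+z
  (e.g. R(-0.68)=0.32000, |R|=0.32000)

Boundary: |R(x)|=1, x<0.
x=-0.68: |R|=0.3200
|R(-1.46)|=0.4600 |R(-0.98)|=0.0200 |R(-0.71)|=0.2900
Bisect:
  x_lo=-2.8771 |R|=1.8771  x_hi=-0.3058 |R|=0.6942
  mid=-1.59145 |R|=0.59145 →hi
  mid=-2.23429 |R|=1.23429 →lo
  mid=-1.91287 |R|=0.91287 →hi
  mid=-2.07358 |R|=1.07358 →lo
  mid=-1.99323 |R|=0.99323 →hi
  mid=-2.03340 |R|=1.03340 →lo
  mid=-2.01331 |R|=1.01331 →lo
  mid=-2.00327 |R|=1.00327 →lo
  ...
  [-2.00013,-1.99997] ⇒ x*=-2.0000
Stable set (-2.0000, 0).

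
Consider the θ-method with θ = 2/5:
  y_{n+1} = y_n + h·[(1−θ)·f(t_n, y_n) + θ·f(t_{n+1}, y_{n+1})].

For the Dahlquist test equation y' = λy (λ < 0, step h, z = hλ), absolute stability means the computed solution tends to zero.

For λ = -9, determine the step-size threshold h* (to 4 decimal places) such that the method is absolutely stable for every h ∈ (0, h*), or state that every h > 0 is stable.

(-10.0000,0); λ=-9 ⇒ h* = (10)/9 = 1.1111.

Test eqn y'=λy, z=hλ:
  y_{n+1} = y_n + z·[3/5·y_n + 2/5·y_{n+1}] ⇒ (1 − 2/5z)y_{n+1} = (1 + 3/5z)y_n
  R(z) = (1 + 3/5z)/(1 − 2/5z).

Need |R(x)|<1, x<0.
x=-1.31: |R|=0.1404
R=−1: 1+3/5x = −1+2/5x ⇒ -1/5x=2 ⇒ x=2/(-1/5)=-10.0000
Confirm numerically:
  x=-8.847: |R|=0.94919 <1
  x=-5.382: |R|=0.70705 <1
  x=-4.751: |R|=0.63805 <1
  x=-10.428: |R|=1.01655 >1
  x=-10.404: |R|=1.01565 >1
  x=-10.087: |R|=1.00346 >1
Stable set (-10.0000, 0).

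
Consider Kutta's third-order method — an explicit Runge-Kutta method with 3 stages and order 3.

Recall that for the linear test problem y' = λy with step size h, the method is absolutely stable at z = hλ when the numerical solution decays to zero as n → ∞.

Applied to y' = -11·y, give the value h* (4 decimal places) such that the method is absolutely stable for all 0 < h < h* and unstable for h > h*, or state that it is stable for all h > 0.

(-2.5127,0); λ=-11 ⇒ h* = 0.2284.

On y'=λy, z=hλ:
  order 3, 3-stage ⇒ R(z)=1+z+z^2/2+z^3/6
  (e.g. R(-1.51)=0.05622, |R|=0.05622)

Boundary: |R(x)|=1, x<0.
x=-1.51: |R|=0.0562
|R(-2.22)|=0.5793 |R(-2.1)|=0.4385 |R(-0.91)|=0.3785
Bisect:
  x_lo=-2.8498 |R|=1.6465  x_hi=-0.1955 |R|=0.8223
  mid=-1.52268 |R|=0.04820 →hi
  mid=-2.18624 |R|=0.53800 →hi
  mid=-2.51803 |R|=1.00870 →lo
  mid=-2.35213 |R|=0.75474 →hi
  mid=-2.43508 |R|=0.87679 →hi
  mid=-2.47655 |R|=0.94148 →hi
  mid=-2.49729 |R|=0.97477 →hi
  mid=-2.50766 |R|=0.99165 →hi
  ...
  [-2.51284,-2.51268] ⇒ x*=-2.5127
So |R|<1 on (-2.5127, 0).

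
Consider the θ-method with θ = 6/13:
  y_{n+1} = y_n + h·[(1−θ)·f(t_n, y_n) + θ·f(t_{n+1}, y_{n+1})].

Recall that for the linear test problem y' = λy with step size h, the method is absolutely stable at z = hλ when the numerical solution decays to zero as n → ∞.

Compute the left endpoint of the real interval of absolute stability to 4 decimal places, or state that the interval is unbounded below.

With y'=λy (z=hλ):
  y_{n+1} = y_n + z·[7/13·y_n + 6/13·y_{n+1}] ⇒ (1 − 6/13z)y_{n+1} = (1 + 7/13z)y_n
  Hence R(z) = (1 + 7/13z)/(1 − 6/13z).

Find x<0 with |R(x)|<1.
x=-0.3: |R|=0.7365
R=−1: 1+7/13x = −1+6/13x ⇒ -1/13x=2 ⇒ x=2/(-1/13)=-26.0000
Confirm numerically:
  x=-25.067: |R|=0.99429 <1
  x=-24.691: |R|=0.99188 <1
  x=-24.511: |R|=0.99070 <1
  x=-23.122: |R|=0.98103 <1
  x=-26.574: |R|=1.00333 >1
  x=-26.439: |R|=1.00256 >1
So |R|<1 on (-26.0000, 0).

z* = -26.0000.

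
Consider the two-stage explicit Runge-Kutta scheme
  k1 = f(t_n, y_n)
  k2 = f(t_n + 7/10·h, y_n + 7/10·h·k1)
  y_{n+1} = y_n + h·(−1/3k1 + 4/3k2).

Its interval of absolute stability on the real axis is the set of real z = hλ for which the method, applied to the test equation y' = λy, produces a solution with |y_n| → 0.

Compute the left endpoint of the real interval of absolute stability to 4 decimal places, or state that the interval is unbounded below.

Test eqn y'=λy, z=hλ:
  k1=λy_n ⇒ h·k1=z·y_n;  k2=λ(1+7/10z)y_n ⇒ h·k2=z(1+7/10z)y_n
  y_{n+1}/y_n = 1 − 1/3z + 4/3z(1+7/10z) = 1 + z + 14/15z²
  R(z) = 1 + z + 14/15z².

Need |R(x)|<1, x<0.
x=-1.42: |R|=1.4620
R=1: x+14/15x²=0 ⇒ x=−15/14=-1.0714; min R=1−1/(4·14/15)=0.7321>−1
Confirm numerically:
  x=-0.948: |R|=0.89079 <1
  x=-0.851: |R|=0.82492 <1
  x=-0.808: |R|=0.80134 <1
  x=-0.456: |R|=0.73807 <1
  x=-1.377: |R|=1.39272 >1
  x=-1.295: |R|=1.27022 >1
Stable set (-1.0714, 0).

left endpoint -1.0714.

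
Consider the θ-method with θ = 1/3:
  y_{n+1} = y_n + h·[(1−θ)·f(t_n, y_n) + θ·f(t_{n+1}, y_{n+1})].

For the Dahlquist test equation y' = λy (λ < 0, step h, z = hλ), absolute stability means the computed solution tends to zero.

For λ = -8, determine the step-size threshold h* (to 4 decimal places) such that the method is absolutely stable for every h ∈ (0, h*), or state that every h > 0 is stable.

Test eqn y'=λy, z=hλ:
  y_{n+1} = y_n + z·[2/3·y_n + 1/3·y_{n+1}] ⇒ (1 − 1/3z)y_{n+1} = (1 + 2/3z)y_n
  Hence R(z) = (1 + 2/3z)/(1 − 1/3z).

Solve |R(x)|<1 on ℝ⁻.
x=-0.92: |R|=0.2959
R=−1: 1+2/3x = −1+1/3x ⇒ -1/3x=2 ⇒ x=2/(-1/3)=-6.0000
Confirm numerically:
  x=-5.052: |R|=0.88227 <1
  x=-2.787: |R|=0.44479 <1
  x=-2.596: |R|=0.39171 <1
  x=-6.553: |R|=1.05789 >1
  x=-6.525: |R|=1.05512 >1
  x=-6.473: |R|=1.04993 >1
Interval (-6.0000, 0).

(-6.0000,0); λ=-8 ⇒ h* = (6)/8 = 0.7500.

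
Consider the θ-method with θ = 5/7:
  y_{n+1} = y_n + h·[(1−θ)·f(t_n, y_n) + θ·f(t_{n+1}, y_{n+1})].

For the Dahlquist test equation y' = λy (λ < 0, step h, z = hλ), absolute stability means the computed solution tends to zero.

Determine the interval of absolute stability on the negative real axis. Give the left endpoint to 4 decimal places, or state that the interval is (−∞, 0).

(−∞, 0) — no finite endpoint.

Test eqn y'=λy, z=hλ:
  y_{n+1} = y_n + z·[2/7·y_n + 5/7·y_{n+1}] ⇒ (1 − 5/7z)y_{n+1} = (1 + 2/7z)y_n
  so R(z) = (1 + 2/7z)/(1 − 5/7z).

Solve |R(x)|<1 on ℝ⁻.
x=-0.52: |R|=0.6208
x=-2: |R|=0.1765
x=-10: |R|=0.2281
x=-100: |R|=0.3807
θ=5/7≥1/2 ⇒ |1+2/7x|<|1−5/7x| ∀x<0 ⇒ interval (−∞,0).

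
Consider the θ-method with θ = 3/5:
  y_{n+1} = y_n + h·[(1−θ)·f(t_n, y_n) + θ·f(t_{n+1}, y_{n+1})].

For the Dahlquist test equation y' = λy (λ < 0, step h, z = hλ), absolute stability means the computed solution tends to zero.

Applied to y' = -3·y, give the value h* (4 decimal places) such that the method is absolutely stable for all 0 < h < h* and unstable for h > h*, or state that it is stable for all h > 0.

With y'=λy (z=hλ):
  y_{n+1} = y_n + z·[2/5·y_n + 3/5·y_{n+1}] ⇒ (1 − 3/5z)y_{n+1} = (1 + 2/5z)y_n
  ⇒ R(z) = (1 + 2/5z)/(1 − 3/5z).

Need |R(x)|<1, x<0.
x=-1.72: |R|=0.1535
x=-2: |R|=0.0909
x=-10: |R|=0.4286
x=-100: |R|=0.6393
θ=3/5≥1/2 ⇒ |1+2/5x|<|1−3/5x| ∀x<0 ⇒ interval (−∞,0).

unbounded; (−∞, 0). Any h>0 works for λ=-3.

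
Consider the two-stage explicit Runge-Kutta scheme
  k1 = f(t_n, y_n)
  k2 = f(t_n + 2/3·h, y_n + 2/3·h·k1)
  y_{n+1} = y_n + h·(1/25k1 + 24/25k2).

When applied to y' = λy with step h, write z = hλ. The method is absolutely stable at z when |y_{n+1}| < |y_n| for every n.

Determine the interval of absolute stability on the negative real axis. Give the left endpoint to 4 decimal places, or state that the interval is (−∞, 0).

z∈(-1.5625,0).

With y'=λy (z=hλ):
  k1=λy_n ⇒ h·k1=z·y_n;  k2=λ(1+2/3z)y_n ⇒ h·k2=z(1+2/3z)y_n
  y_{n+1}/y_n = 1 + 1/25z + 24/25z(1+2/3z) = 1 + z + 16/25z²
  ⇒ R(z) = 1 + z + 16/25z².

Boundary: |R(x)|=1, x<0.
x=-0.68: |R|=0.6159
R=1: x+16/25x²=0 ⇒ x=−25/16=-1.5625; min R=1−1/(4·16/25)=0.6094>−1
Confirm numerically:
  x=-1.404: |R|=0.85758 <1
  x=-1.054: |R|=0.65699 <1
  x=-0.767: |R|=0.60950 <1
  x=-1.624: |R|=1.06392 >1
  x=-1.608: |R|=1.04682 >1
  x=-1.589: |R|=1.02695 >1
Interval (-1.5625, 0).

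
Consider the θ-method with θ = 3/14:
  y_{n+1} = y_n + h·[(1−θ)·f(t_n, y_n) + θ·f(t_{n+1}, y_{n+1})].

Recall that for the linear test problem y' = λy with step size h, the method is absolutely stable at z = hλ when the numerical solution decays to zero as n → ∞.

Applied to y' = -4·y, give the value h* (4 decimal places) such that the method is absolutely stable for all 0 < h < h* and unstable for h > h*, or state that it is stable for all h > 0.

(-3.5000,0); λ=-4 ⇒ h* = (7/2)/4 = 0.8750.

Set f=λy, z=hλ:
  y_{n+1} = y_n + z·[11/14·y_n + 3/14·y_{n+1}] ⇒ (1 − 3/14z)y_{n+1} = (1 + 11/14z)y_n
  so R(z) = (1 + 11/14z)/(1 − 3/14z).

Need |R(x)|<1, x<0.
x=-0.89: |R|=0.2525
R=−1: 1+11/14x = −1+3/14x ⇒ -4/7x=2 ⇒ x=2/(-4/7)=-3.5000
Confirm numerically:
  x=-2.898: |R|=0.78779 <1
  x=-2.258: |R|=0.52171 <1
  x=-1.440: |R|=0.10044 <1
  x=-3.856: |R|=1.11139 >1
  x=-3.615: |R|=1.03703 >1
Interval (-3.5000, 0).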